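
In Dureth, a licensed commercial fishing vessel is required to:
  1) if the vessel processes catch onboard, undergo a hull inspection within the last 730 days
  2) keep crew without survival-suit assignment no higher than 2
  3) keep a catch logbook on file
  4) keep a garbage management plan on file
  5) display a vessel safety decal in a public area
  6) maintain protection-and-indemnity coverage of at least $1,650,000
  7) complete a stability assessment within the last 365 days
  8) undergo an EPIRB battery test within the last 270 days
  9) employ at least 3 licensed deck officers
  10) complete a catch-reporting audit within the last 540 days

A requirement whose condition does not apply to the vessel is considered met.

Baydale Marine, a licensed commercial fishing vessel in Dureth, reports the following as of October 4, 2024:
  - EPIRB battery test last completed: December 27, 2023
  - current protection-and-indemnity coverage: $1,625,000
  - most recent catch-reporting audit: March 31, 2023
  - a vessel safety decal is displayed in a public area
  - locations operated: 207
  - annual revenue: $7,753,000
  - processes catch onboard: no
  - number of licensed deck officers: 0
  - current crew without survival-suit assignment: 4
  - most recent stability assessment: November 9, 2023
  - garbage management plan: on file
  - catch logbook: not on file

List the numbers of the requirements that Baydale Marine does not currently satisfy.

1. condition 'processes catch onboard' does not hold → requirement n/a → met
2. crew without survival-suit assignment 4 > 2 → not met
3. catch logbook absent → not met
4. garbage management plan present → met
5. vessel safety decal present → met
6. protection-and-indemnity coverage $1,625,000 < $1,650,000 → not met
7. stability assessment 330 days ago vs limit 365 → met
8. EPIRB battery test 282 days ago vs limit 270 → not met
9. licensed deck officers 0 < 3 → not met
10. catch-reporting audit 553 days ago vs limit 540 → not met
Not met: 2, 3, 6, 8, 9, 10

2, 3, 6, 8, 9, 10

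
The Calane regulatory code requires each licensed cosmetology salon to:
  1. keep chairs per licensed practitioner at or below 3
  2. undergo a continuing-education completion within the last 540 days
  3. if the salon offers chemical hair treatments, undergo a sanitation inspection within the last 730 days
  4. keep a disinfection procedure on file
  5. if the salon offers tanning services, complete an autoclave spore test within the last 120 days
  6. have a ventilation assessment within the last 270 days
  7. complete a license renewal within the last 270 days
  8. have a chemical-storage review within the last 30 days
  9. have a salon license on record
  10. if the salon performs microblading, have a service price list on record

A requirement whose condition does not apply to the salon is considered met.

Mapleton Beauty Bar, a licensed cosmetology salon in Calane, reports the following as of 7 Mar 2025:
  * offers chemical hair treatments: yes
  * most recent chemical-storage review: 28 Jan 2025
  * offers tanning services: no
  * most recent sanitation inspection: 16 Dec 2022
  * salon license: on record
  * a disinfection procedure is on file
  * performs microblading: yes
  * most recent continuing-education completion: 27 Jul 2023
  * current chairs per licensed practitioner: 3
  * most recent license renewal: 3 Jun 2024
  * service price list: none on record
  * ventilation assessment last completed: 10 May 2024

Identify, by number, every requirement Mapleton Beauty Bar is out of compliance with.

2, 3, 6, 7, 8, 10

1. chairs per licensed practitioner 3 ≤ 3 → met
2. continuing-education completion 589 days ago vs limit 540 → not met
3. condition 'offers chemical hair treatments' holds; sanitation inspection 812 days ago vs limit 730 → not met
4. disinfection procedure present → met
5. condition 'offers tanning services' does not hold → requirement n/a → met
6. ventilation assessment 301 days ago vs limit 270 → not met
7. license renewal 277 days ago vs limit 270 → not met
8. chemical-storage review 38 days ago vs limit 30 → not met
9. salon license present → met
10. condition 'performs microblading' holds; service price list absent → not met
Not met: 2, 3, 6, 7, 8, 10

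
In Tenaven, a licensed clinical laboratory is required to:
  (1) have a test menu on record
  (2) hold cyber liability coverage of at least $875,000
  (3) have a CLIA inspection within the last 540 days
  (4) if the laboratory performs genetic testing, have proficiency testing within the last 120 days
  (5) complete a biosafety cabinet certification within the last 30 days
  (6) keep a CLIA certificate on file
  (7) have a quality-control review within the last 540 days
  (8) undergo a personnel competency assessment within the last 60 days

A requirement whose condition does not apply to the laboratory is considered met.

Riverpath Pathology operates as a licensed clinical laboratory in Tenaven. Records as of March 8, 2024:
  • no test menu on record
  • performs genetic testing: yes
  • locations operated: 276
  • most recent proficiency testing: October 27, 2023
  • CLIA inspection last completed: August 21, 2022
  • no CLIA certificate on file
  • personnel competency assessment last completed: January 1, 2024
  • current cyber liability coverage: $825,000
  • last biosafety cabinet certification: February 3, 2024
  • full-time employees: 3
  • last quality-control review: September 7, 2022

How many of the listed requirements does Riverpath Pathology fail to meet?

1. test menu absent → not met
2. cyber liability coverage $825,000 < $875,000 → not met
3. CLIA inspection 565 days ago vs limit 540 → not met
4. condition 'performs genetic testing' holds; proficiency testing 133 days ago vs limit 120 → not met
5. biosafety cabinet certification 34 days ago vs limit 30 → not met
6. CLIA certificate absent → not met
7. quality-control review 548 days ago vs limit 540 → not met
8. personnel competency assessment 67 days ago vs limit 60 → not met
Not met: 8 of 8

8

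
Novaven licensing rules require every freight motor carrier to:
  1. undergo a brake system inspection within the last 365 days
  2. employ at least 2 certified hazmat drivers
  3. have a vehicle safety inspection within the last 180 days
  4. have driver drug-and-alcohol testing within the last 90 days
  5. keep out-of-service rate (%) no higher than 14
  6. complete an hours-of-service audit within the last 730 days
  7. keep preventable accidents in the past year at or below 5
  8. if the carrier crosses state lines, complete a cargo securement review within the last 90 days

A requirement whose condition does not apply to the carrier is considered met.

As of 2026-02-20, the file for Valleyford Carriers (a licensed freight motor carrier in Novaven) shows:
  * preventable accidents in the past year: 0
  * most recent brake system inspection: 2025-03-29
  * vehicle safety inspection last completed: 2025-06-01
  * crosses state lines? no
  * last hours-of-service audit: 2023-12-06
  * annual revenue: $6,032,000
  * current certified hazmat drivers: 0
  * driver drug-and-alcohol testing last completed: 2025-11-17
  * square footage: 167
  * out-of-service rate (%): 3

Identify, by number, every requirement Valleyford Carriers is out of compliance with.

1. brake system inspection 328 days ago vs limit 365 → met
2. certified hazmat drivers 0 < 2 → not met
3. vehicle safety inspection 264 days ago vs limit 180 → not met
4. driver drug-and-alcohol testing 95 days ago vs limit 90 → not met
5. out-of-service rate (%) 3 ≤ 14 → met
6. hours-of-service audit 807 days ago vs limit 730 → not met
7. preventable accidents in the past year 0 ≤ 5 → met
8. condition 'crosses state lines' does not hold → requirement n/a → met
Not met: 2, 3, 4, 6

2, 3, 4, 6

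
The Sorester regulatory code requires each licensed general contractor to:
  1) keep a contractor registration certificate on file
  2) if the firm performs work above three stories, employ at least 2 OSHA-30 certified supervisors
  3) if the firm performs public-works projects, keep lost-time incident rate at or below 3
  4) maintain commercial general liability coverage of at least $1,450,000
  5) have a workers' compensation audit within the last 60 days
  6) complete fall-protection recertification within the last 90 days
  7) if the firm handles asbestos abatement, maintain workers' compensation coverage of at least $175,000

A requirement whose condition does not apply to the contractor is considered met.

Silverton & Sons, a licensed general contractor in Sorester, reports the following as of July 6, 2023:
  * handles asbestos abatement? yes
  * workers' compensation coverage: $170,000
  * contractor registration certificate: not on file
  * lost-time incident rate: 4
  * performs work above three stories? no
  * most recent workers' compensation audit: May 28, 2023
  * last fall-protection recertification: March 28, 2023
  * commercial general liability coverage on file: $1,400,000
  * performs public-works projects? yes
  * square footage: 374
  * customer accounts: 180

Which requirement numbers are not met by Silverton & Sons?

1. contractor registration certificate absent → not met
2. condition 'performs work above three stories' does not hold → requirement n/a → met
3. condition 'performs public-works projects' holds; lost-time incident rate 4 > 3 → not met
4. commercial general liability coverage $1,400,000 < $1,450,000 → not met
5. workers' compensation audit 39 days ago vs limit 60 → met
6. fall-protection recertification 100 days ago vs limit 90 → not met
7. condition 'handles asbestos abatement' holds; workers' compensation coverage $170,000 < $175,000 → not met
Not met: 1, 3, 4, 6, 7

1, 3, 4, 6, 7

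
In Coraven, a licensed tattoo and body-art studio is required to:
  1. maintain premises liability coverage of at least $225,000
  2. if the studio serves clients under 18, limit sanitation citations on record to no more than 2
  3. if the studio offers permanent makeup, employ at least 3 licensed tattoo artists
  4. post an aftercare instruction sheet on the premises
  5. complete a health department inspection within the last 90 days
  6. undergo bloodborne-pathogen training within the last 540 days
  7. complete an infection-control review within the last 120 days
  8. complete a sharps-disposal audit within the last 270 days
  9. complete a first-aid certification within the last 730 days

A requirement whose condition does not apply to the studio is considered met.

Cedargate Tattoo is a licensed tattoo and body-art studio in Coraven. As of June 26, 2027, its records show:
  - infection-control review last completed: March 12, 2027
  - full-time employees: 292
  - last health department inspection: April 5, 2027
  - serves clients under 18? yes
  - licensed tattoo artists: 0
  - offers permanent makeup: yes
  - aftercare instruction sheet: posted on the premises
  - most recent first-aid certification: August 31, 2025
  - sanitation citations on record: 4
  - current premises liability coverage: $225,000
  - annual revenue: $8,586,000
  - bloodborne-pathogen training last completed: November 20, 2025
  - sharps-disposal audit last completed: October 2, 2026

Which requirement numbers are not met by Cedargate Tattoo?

2, 3, 6

1. premises liability coverage $225,000 ≥ $225,000 → met
2. condition 'serves clients under 18' holds; sanitation citations on record 4 > 2 → not met
3. condition 'offers permanent makeup' holds; licensed tattoo artists 0 < 3 → not met
4. aftercare instruction sheet present → met
5. health department inspection 82 days ago vs limit 90 → met
6. bloodborne-pathogen training 583 days ago vs limit 540 → not met
7. infection-control review 106 days ago vs limit 120 → met
8. sharps-disposal audit 267 days ago vs limit 270 → met
9. first-aid certification 664 days ago vs limit 730 → met
Not met: 2, 3, 6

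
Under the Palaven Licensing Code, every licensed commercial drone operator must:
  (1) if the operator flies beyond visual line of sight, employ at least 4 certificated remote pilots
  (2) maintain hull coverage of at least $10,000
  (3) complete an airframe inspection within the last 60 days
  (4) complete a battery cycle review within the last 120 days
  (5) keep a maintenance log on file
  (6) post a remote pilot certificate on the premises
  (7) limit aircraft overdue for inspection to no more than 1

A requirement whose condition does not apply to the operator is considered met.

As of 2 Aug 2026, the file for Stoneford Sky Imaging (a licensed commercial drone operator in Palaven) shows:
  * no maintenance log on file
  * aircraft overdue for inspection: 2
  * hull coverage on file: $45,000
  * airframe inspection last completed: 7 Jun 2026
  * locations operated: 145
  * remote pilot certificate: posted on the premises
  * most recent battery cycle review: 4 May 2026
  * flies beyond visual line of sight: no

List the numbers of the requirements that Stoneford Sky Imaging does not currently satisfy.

5, 7

1. condition 'flies beyond visual line of sight' does not hold → requirement n/a → met
2. hull coverage $45,000 ≥ $10,000 → met
3. airframe inspection 56 days ago vs limit 60 → met
4. battery cycle review 90 days ago vs limit 120 → met
5. maintenance log absent → not met
6. remote pilot certificate present → met
7. aircraft overdue for inspection 2 > 1 → not met
Not met: 5, 7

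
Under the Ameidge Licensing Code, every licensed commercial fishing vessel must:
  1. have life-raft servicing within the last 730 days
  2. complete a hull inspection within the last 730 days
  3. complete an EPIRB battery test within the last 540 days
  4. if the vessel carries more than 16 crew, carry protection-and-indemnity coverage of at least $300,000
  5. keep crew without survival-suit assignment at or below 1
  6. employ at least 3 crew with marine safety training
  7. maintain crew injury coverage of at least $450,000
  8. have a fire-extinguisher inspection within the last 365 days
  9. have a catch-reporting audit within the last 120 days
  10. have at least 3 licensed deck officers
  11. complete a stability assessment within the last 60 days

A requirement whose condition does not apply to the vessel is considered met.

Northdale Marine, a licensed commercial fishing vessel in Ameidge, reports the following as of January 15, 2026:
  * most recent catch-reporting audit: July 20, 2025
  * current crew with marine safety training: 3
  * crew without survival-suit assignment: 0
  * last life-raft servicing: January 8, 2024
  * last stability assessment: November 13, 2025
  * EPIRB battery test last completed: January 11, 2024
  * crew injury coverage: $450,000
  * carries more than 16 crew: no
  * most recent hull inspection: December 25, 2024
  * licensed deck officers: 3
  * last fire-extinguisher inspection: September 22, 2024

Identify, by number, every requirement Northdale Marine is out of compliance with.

1. life-raft servicing 738 days ago vs limit 730 → not met
2. hull inspection 386 days ago vs limit 730 → met
3. EPIRB battery test 735 days ago vs limit 540 → not met
4. condition 'carries more than 16 crew' does not hold → requirement n/a → met
5. crew without survival-suit assignment 0 ≤ 1 → met
6. crew with marine safety training 3 ≥ 3 → met
7. crew injury coverage $450,000 ≥ $450,000 → met
8. fire-extinguisher inspection 480 days ago vs limit 365 → not met
9. catch-reporting audit 179 days ago vs limit 120 → not met
10. licensed deck officers 3 ≥ 3 → met
11. stability assessment 63 days ago vs limit 60 → not met
Not met: 1, 3, 8, 9, 11

1, 3, 8, 9, 11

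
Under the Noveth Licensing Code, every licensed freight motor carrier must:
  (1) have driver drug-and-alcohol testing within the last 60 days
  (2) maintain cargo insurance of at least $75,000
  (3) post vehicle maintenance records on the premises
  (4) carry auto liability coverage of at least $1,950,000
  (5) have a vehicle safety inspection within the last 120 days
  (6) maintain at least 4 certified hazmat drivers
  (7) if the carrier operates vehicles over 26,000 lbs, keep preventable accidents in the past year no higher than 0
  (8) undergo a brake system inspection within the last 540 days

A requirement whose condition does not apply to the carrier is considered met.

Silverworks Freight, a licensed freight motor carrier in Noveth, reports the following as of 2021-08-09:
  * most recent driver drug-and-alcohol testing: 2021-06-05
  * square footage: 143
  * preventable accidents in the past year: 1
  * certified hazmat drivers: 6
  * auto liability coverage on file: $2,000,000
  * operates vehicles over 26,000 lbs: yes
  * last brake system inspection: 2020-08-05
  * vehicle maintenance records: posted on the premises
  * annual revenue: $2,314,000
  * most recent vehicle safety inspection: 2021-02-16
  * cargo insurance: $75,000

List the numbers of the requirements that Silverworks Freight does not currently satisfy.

1, 5, 7

1. driver drug-and-alcohol testing 65 days ago vs limit 60 → not met
2. cargo insurance $75,000 ≥ $75,000 → met
3. vehicle maintenance records present → met
4. auto liability coverage $2,000,000 ≥ $1,950,000 → met
5. vehicle safety inspection 174 days ago vs limit 120 → not met
6. certified hazmat drivers 6 ≥ 4 → met
7. condition 'operates vehicles over 26,000 lbs' holds; preventable accidents in the past year 1 > 0 → not met
8. brake system inspection 369 days ago vs limit 540 → met
Not met: 1, 5, 7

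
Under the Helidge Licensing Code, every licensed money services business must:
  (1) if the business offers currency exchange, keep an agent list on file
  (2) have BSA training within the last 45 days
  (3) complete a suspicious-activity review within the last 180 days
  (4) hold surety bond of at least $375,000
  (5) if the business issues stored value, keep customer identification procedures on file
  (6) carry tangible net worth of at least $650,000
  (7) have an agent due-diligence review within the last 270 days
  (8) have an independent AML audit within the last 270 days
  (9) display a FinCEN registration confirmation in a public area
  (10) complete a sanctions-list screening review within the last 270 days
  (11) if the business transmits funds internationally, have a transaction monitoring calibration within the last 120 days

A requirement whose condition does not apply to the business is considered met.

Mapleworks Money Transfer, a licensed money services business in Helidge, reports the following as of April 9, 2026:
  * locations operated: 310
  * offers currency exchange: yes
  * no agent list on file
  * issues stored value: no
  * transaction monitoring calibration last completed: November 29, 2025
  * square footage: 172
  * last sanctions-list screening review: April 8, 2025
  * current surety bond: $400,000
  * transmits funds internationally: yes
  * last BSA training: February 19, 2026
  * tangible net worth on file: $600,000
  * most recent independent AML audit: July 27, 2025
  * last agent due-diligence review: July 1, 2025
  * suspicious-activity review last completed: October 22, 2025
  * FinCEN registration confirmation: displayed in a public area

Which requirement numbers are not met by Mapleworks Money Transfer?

1, 2, 6, 7, 10, 11

1. condition 'offers currency exchange' holds; agent list absent → not met
2. BSA training 49 days ago vs limit 45 → not met
3. suspicious-activity review 169 days ago vs limit 180 → met
4. surety bond $400,000 ≥ $375,000 → met
5. condition 'issues stored value' does not hold → requirement n/a → met
6. tangible net worth $600,000 < $650,000 → not met
7. agent due-diligence review 282 days ago vs limit 270 → not met
8. independent AML audit 256 days ago vs limit 270 → met
9. FinCEN registration confirmation present → met
10. sanctions-list screening review 366 days ago vs limit 270 → not met
11. condition 'transmits funds internationally' holds; transaction monitoring calibration 131 days ago vs limit 120 → not met
Not met: 1, 2, 6, 7, 10, 11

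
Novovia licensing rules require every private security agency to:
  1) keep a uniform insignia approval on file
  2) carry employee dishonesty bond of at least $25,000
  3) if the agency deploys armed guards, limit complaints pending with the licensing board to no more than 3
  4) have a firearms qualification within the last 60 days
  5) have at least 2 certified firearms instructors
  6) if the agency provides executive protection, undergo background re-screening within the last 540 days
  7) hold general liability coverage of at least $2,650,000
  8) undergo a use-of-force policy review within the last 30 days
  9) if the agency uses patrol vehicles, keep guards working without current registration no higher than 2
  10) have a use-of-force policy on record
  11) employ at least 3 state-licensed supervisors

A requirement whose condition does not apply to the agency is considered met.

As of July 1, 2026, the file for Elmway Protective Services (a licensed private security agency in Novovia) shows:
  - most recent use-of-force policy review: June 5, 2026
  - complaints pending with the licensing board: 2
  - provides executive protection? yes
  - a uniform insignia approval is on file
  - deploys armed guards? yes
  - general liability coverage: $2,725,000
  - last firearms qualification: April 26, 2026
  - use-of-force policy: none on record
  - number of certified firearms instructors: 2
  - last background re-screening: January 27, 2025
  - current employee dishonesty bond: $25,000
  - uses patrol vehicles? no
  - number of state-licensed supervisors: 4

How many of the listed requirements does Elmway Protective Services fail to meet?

1. uniform insignia approval present → met
2. employee dishonesty bond $25,000 ≥ $25,000 → met
3. condition 'deploys armed guards' holds; complaints pending with the licensing board 2 ≤ 3 → met
4. firearms qualification 66 days ago vs limit 60 → not met
5. certified firearms instructors 2 ≥ 2 → met
6. condition 'provides executive protection' holds; background re-screening 520 days ago vs limit 540 → met
7. general liability coverage $2,725,000 ≥ $2,650,000 → met
8. use-of-force policy review 26 days ago vs limit 30 → met
9. condition 'uses patrol vehicles' does not hold → requirement n/a → met
10. use-of-force policy absent → not met
11. state-licensed supervisors 4 ≥ 3 → met
Not met: 2 of 11

2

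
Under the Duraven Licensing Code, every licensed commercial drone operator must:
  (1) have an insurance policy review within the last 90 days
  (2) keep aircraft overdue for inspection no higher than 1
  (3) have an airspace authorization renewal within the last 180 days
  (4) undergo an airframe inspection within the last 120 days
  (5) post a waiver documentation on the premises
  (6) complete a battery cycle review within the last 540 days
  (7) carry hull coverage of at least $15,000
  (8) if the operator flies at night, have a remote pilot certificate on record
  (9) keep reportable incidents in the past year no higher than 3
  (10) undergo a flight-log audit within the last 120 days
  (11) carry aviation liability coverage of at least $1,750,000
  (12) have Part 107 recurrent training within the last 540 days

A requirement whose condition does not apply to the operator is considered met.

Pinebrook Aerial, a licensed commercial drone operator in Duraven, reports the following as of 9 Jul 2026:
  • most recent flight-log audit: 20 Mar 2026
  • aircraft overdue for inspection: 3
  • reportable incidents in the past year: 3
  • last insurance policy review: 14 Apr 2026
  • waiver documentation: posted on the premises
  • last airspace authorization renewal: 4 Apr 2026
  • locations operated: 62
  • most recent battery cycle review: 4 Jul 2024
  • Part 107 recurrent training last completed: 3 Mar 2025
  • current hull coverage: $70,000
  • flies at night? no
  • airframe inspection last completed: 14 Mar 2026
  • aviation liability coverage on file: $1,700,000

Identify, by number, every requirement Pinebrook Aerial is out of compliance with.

2, 6, 11

1. insurance policy review 86 days ago vs limit 90 → met
2. aircraft overdue for inspection 3 > 1 → not met
3. airspace authorization renewal 96 days ago vs limit 180 → met
4. airframe inspection 117 days ago vs limit 120 → met
5. waiver documentation present → met
6. battery cycle review 735 days ago vs limit 540 → not met
7. hull coverage $70,000 ≥ $15,000 → met
8. condition 'flies at night' does not hold → requirement n/a → met
9. reportable incidents in the past year 3 ≤ 3 → met
10. flight-log audit 111 days ago vs limit 120 → met
11. aviation liability coverage $1,700,000 < $1,750,000 → not met
12. Part 107 recurrent training 493 days ago vs limit 540 → met
Not met: 2, 6, 11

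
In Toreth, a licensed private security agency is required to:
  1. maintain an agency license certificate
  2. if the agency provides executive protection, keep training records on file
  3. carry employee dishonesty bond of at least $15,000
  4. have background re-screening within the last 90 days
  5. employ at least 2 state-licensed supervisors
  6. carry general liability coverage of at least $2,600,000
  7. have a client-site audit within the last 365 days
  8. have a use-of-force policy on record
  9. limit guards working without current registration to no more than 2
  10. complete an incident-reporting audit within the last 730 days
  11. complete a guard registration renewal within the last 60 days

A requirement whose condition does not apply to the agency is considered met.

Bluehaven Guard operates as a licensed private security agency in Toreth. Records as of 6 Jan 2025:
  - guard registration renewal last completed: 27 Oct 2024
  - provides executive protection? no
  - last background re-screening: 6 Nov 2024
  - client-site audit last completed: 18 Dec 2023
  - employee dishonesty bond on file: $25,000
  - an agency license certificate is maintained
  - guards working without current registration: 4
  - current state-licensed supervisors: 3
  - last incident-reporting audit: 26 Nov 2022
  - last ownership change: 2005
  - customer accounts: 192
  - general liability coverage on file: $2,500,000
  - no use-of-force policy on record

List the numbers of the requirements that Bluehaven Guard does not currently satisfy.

1. agency license certificate present → met
2. condition 'provides executive protection' does not hold → requirement n/a → met
3. employee dishonesty bond $25,000 ≥ $15,000 → met
4. background re-screening 61 days ago vs limit 90 → met
5. state-licensed supervisors 3 ≥ 2 → met
6. general liability coverage $2,500,000 < $2,600,000 → not met
7. client-site audit 385 days ago vs limit 365 → not met
8. use-of-force policy absent → not met
9. guards working without current registration 4 > 2 → not met
10. incident-reporting audit 772 days ago vs limit 730 → not met
11. guard registration renewal 71 days ago vs limit 60 → not met
Not met: 6, 7, 8, 9, 10, 11

6, 7, 8, 9, 10, 11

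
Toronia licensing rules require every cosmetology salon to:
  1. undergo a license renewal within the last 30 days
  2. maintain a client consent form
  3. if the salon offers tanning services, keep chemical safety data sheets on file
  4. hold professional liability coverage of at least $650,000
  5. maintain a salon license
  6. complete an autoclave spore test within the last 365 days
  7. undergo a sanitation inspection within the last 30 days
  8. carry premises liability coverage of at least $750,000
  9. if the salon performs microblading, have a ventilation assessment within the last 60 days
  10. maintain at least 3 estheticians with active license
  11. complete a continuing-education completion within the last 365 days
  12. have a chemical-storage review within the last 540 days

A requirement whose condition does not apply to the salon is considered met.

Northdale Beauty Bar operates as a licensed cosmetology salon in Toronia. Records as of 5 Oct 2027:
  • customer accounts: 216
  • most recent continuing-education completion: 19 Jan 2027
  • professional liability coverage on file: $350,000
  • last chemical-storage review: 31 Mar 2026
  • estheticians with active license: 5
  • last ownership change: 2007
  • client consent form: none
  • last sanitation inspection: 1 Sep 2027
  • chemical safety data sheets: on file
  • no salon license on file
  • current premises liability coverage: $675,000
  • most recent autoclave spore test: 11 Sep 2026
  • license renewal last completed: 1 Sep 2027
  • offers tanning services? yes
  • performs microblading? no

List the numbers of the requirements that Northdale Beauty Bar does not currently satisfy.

1, 2, 4, 5, 6, 7, 8, 12

1. license renewal 34 days ago vs limit 30 → not met
2. client consent form absent → not met
3. condition 'offers tanning services' holds; chemical safety data sheets present → met
4. professional liability coverage $350,000 < $650,000 → not met
5. salon license absent → not met
6. autoclave spore test 389 days ago vs limit 365 → not met
7. sanitation inspection 34 days ago vs limit 30 → not met
8. premises liability coverage $675,000 < $750,000 → not met
9. condition 'performs microblading' does not hold → requirement n/a → met
10. estheticians with active license 5 ≥ 3 → met
11. continuing-education completion 259 days ago vs limit 365 → met
12. chemical-storage review 553 days ago vs limit 540 → not met
Not met: 1, 2, 4, 5, 6, 7, 8, 12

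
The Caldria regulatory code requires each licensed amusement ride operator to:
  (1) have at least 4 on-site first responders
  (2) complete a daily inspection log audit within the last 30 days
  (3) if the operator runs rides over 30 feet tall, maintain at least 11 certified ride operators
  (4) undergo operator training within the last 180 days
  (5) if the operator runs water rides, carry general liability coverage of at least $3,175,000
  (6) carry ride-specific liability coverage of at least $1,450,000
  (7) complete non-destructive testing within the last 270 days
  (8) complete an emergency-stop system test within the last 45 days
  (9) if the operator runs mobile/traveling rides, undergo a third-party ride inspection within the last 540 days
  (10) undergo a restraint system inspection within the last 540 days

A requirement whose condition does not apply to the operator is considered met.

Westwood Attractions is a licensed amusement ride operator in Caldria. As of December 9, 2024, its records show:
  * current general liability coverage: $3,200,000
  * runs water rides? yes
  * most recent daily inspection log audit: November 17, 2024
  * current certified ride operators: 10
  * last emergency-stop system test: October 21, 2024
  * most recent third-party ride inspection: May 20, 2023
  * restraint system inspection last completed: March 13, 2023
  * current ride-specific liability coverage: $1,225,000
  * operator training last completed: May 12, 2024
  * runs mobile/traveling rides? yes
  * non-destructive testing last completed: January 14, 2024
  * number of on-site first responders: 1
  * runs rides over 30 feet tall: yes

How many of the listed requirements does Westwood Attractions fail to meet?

8

1. on-site first responders 1 < 4 → not met
2. daily inspection log audit 22 days ago vs limit 30 → met
3. condition 'runs rides over 30 feet tall' holds; certified ride operators 10 < 11 → not met
4. operator training 211 days ago vs limit 180 → not met
5. condition 'runs water rides' holds; general liability coverage $3,200,000 ≥ $3,175,000 → met
6. ride-specific liability coverage $1,225,000 < $1,450,000 → not met
7. non-destructive testing 330 days ago vs limit 270 → not met
8. emergency-stop system test 49 days ago vs limit 45 → not met
9. condition 'runs mobile/traveling rides' holds; third-party ride inspection 569 days ago vs limit 540 → not met
10. restraint system inspection 637 days ago vs limit 540 → not met
Not met: 8 of 10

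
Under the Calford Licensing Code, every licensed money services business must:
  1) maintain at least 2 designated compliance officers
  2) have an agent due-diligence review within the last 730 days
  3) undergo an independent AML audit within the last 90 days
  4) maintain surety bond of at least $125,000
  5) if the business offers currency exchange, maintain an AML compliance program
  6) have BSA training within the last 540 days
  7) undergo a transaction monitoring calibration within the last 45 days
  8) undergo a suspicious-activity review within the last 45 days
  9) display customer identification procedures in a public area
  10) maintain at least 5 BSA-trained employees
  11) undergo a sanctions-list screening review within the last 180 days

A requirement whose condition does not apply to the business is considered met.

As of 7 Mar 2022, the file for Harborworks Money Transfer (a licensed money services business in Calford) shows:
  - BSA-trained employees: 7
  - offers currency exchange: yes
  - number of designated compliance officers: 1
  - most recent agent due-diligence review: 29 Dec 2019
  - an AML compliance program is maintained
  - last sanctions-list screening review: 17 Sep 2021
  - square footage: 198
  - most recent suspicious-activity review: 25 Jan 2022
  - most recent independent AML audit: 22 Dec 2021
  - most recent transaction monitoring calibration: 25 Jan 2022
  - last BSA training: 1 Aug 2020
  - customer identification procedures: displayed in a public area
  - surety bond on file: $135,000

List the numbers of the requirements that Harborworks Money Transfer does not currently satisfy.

1, 2, 6

1. designated compliance officers 1 < 2 → not met
2. agent due-diligence review 799 days ago vs limit 730 → not met
3. independent AML audit 75 days ago vs limit 90 → met
4. surety bond $135,000 ≥ $125,000 → met
5. condition 'offers currency exchange' holds; AML compliance program present → met
6. BSA training 583 days ago vs limit 540 → not met
7. transaction monitoring calibration 41 days ago vs limit 45 → met
8. suspicious-activity review 41 days ago vs limit 45 → met
9. customer identification procedures present → met
10. BSA-trained employees 7 ≥ 5 → met
11. sanctions-list screening review 171 days ago vs limit 180 → met
Not met: 1, 2, 6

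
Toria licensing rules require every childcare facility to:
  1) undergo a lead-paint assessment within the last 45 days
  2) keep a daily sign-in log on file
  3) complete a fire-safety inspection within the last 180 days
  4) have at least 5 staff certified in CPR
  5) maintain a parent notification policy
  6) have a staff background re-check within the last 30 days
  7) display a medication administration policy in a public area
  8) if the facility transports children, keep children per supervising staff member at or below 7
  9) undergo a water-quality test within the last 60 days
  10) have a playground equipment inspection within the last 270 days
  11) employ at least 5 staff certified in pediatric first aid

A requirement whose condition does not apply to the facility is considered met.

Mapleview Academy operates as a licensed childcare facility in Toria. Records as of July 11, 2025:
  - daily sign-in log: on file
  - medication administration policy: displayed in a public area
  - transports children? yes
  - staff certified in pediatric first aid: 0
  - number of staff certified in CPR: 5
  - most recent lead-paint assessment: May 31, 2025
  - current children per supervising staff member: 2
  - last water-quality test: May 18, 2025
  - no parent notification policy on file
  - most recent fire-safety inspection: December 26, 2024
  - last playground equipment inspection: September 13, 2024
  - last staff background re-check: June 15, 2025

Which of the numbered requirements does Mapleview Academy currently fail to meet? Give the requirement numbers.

1. lead-paint assessment 41 days ago vs limit 45 → met
2. daily sign-in log present → met
3. fire-safety inspection 197 days ago vs limit 180 → not met
4. staff certified in CPR 5 ≥ 5 → met
5. parent notification policy absent → not met
6. staff background re-check 26 days ago vs limit 30 → met
7. medication administration policy present → met
8. condition 'transports children' holds; children per supervising staff member 2 ≤ 7 → met
9. water-quality test 54 days ago vs limit 60 → met
10. playground equipment inspection 301 days ago vs limit 270 → not met
11. staff certified in pediatric first aid 0 < 5 → not met
Not met: 3, 5, 10, 11

3, 5, 10, 11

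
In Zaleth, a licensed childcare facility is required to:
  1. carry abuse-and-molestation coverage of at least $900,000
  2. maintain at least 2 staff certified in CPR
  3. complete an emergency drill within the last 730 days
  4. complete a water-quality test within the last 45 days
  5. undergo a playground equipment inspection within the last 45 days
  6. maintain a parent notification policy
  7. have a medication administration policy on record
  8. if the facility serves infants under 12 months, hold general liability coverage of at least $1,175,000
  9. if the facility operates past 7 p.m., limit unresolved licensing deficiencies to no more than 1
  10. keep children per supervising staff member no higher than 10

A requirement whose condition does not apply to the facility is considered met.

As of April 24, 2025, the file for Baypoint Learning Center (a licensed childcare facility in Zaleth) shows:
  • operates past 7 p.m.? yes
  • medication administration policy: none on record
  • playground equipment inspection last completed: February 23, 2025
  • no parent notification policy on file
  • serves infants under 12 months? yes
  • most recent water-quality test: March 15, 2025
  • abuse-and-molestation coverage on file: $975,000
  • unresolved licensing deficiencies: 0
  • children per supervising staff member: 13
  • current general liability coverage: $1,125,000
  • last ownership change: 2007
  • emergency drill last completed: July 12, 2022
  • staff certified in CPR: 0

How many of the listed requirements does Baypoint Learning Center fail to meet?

1. abuse-and-molestation coverage $975,000 ≥ $900,000 → met
2. staff certified in CPR 0 < 2 → not met
3. emergency drill 1017 days ago vs limit 730 → not met
4. water-quality test 40 days ago vs limit 45 → met
5. playground equipment inspection 60 days ago vs limit 45 → not met
6. parent notification policy absent → not met
7. medication administration policy absent → not met
8. condition 'serves infants under 12 months' holds; general liability coverage $1,125,000 < $1,175,000 → not met
9. condition 'operates past 7 p.m.' holds; unresolved licensing deficiencies 0 ≤ 1 → met
10. children per supervising staff member 13 > 10 → not met
Not met: 7 of 10

7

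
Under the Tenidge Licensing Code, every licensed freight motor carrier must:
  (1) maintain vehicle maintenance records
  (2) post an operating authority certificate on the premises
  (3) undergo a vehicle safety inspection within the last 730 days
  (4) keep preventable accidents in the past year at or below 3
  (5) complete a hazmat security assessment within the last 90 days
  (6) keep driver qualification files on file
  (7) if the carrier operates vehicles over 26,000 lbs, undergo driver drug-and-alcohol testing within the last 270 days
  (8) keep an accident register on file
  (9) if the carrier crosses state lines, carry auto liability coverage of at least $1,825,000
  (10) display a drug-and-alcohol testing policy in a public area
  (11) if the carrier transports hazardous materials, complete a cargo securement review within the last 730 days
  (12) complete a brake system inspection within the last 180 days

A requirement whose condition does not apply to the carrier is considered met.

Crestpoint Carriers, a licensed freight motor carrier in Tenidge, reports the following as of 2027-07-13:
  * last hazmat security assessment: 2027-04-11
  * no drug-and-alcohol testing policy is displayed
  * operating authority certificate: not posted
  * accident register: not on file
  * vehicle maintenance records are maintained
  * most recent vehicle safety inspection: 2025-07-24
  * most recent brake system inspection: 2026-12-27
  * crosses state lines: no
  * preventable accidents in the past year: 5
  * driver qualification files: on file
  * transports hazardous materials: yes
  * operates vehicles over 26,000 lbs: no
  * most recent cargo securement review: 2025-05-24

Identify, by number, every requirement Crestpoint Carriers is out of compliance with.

1. vehicle maintenance records present → met
2. operating authority certificate absent → not met
3. vehicle safety inspection 719 days ago vs limit 730 → met
4. preventable accidents in the past year 5 > 3 → not met
5. hazmat security assessment 93 days ago vs limit 90 → not met
6. driver qualification files present → met
7. condition 'operates vehicles over 26,000 lbs' does not hold → requirement n/a → met
8. accident register absent → not met
9. condition 'crosses state lines' does not hold → requirement n/a → met
10. drug-and-alcohol testing policy absent → not met
11. condition 'transports hazardous materials' holds; cargo securement review 780 days ago vs limit 730 → not met
12. brake system inspection 198 days ago vs limit 180 → not met
Not met: 2, 4, 5, 8, 10, 11, 12

2, 4, 5, 8, 10, 11, 12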